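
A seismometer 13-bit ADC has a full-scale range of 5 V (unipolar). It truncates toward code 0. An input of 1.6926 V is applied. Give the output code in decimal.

With 8192 levels over 5 V, one step is 0.610 mV.
Input sits at 2773.156 steps above V_low.
So the output code is 2773.

code 2773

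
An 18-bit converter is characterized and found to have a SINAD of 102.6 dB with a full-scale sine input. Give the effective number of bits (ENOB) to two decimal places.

16.75 bits

ENOB = (SINAD − 1.76) / 6.02 = (102.6 − 1.76)/6.02 = 16.751.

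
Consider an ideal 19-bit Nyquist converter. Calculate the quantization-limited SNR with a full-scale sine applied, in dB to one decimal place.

SNR ≈ 6.02·N + 1.76 dB = 6.02·19 + 1.76 = 116.14 dB.

116.1 dB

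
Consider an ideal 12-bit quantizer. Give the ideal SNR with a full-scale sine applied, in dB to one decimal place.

SNR ≈ 6.02·N + 1.76 dB = 6.02·12 + 1.76 = 74.00 dB.

74.0 dB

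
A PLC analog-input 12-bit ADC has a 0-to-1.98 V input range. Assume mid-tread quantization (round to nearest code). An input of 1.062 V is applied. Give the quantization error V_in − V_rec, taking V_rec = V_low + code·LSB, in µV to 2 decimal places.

One LSB is 1.98 V / 4096 = 483.40 µV.
Scaled input = 2196.9455 LSBs, so code = 2197.
Code 2197 maps back to 0 + 2197×0.000483398 V = 1.0620264 V.
V_in − V_rec = -2.63672e-05 V = -26.37 µV.

-26.37 µV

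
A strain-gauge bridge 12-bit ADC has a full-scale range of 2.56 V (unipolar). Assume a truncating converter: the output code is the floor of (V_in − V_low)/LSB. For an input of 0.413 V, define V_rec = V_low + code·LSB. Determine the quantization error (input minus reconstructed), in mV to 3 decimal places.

0.500 mV

One LSB is 2.56 V / 4096 = 0.625 mV.
(V_in − V_low)/LSB = (0.413 − 0)/0.000625 = 660.8000 → code 660 (floor).
V_rec = 0 + 660·0.000625 = 0.4125 V.
Error = 0.413 − 0.4125 = 0.0005 V = 0.500 mV.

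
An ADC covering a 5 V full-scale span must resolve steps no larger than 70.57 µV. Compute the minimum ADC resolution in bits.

Number of steps required ≥ 5 V / 70.57 µV = 70851.64.
Need 2^N ≥ 70851.64; 2^16 = 65536, 2^17 = 131072.
Minimum N = 17.

17 bits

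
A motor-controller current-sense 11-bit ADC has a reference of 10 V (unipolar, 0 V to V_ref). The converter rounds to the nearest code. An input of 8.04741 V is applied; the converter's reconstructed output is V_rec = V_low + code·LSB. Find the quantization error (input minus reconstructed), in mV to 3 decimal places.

Step size: 10 V ÷ 2^11 = 4.883 mV.
(8.04741 − 0)/0.00488281 = 1648.1096; round gives code 1648.
Reconstructed: 8.046875 V.
V_in − V_rec = 0.000535 V = 0.535 mV.

0.535 mV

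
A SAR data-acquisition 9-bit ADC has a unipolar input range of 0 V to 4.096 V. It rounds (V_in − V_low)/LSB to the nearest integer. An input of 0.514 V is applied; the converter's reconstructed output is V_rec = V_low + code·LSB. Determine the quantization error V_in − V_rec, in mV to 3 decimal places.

2.000 mV

LSB = 4.096/2^9 = 8.000 mV.
Scaled input = 64.2500 LSBs, so code = 64.
Reconstructed: 0.512 V.
Error = 0.514 − 0.512 = 0.002 V = 2.000 mV.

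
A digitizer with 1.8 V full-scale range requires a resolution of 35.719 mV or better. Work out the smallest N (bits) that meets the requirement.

Number of steps required ≥ 1.8 V / 35.719 mV = 50.39.
Need 2^N ≥ 50.39; 2^5 = 32, 2^6 = 64.
Minimum N = 6.

6 bits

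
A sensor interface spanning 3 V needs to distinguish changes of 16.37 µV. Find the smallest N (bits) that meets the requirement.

Number of steps required ≥ 3 V / 16.37 µV = 183262.06.
Need 2^N ≥ 183262.06; 2^17 = 131072, 2^18 = 262144.
Minimum N = 18.

18 bits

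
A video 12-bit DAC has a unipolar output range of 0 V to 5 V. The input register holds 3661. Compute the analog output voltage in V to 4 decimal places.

4.4690 V

LSB = 5 V / 2^12 = 1.221 mV.
V_out = 0 + 3661 × 0.0012207 V = 4.46899 V.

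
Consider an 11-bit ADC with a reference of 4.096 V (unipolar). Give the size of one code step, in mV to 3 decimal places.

2.000 mV

Full-scale span = 4.096 V.
LSB = 4.096 / 2^11 = 4.096 / 2048 = 0.002 V = 2.000 mV.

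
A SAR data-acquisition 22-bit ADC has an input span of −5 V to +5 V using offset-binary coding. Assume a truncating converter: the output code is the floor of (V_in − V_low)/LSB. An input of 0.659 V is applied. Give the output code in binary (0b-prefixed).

code 0b1001000011011110110100 (decimal 2373556)

Full-scale span = 10 V; LSB = 10/2^22 = 2.38 µV.
(V_in − V_low)/LSB = (0.659 − (−5)) / 2.38419e-06 = 2373556.634.
⌊·⌋(2373556.634) = 2373556.
In binary (0b-prefixed): 0b1001000011011110110100.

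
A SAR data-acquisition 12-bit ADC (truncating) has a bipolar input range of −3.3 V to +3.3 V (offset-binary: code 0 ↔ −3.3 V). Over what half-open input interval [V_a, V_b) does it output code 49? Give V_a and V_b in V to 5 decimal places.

[-3.22104 V, -3.21943 V)

LSB = 6.6/2^12 = 1.611 mV.
V_a = V_low + 49·LSB = -3.22104 V; V_b = V_low + 50·LSB = -3.21943 V.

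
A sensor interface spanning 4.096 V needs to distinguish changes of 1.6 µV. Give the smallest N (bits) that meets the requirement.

22 bits

Number of steps required ≥ 4.096 V / 1.6 µV = 2560000.00.
Need 2^N ≥ 2560000.00; 2^21 = 2097152, 2^22 = 4194304.
Minimum N = 22.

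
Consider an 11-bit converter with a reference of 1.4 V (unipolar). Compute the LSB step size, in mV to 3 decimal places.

0.684 mV

Full-scale span = 1.4 V.
LSB = 1.4 / 2^11 = 1.4 / 2048 = 0.000683594 V = 0.684 mV.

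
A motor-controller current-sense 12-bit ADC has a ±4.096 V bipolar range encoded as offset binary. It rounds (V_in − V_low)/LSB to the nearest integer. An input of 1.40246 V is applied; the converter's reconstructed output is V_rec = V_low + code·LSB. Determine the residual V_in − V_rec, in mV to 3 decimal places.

LSB = 8.192/2^12 = 2.000 mV.
(V_in − V_low)/LSB = (1.40246 − (−4.096))/0.002 = 2749.2300 → code 2749 (round).
Reconstructed: 1.402 V.
V_in − V_rec = 0.00046 V = 0.460 mV.

0.460 mV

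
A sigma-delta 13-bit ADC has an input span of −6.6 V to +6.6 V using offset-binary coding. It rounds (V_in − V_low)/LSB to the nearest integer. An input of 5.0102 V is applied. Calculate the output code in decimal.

code 7205

LSB = 13.2 V / 8192 = 1.611 mV.
(5.0102 − (−6.6)) / 0.00161133 = 7205.360 LSBs.
So the output code is 7205.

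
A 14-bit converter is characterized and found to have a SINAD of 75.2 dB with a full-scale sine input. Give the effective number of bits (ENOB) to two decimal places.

ENOB = (SINAD − 1.76) / 6.02 = (75.2 − 1.76)/6.02 = 12.199.

12.20 bits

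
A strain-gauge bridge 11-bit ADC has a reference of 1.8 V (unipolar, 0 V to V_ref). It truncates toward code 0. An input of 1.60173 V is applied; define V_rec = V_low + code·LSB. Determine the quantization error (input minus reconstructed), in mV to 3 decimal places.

One LSB is 1.8 V / 2048 = 0.879 mV.
(V_in − V_low)/LSB = (1.60173 − 0)/0.000878906 = 1822.4128 → code 1822 (floor).
V_rec = 0 + 1822·0.000878906 = 1.6013672 V.
V_in − V_rec = 0.000362813 V = 0.363 mV.

0.363 mV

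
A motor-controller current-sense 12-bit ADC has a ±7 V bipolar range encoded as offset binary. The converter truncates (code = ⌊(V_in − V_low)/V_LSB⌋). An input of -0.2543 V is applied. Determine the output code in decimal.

Full-scale span = 14 V; LSB = 14/2^12 = 3.418 mV.
(-0.2543 − (−7)) / 0.00341797 = 1973.599 LSBs.
So the output code is 1973.

code 1973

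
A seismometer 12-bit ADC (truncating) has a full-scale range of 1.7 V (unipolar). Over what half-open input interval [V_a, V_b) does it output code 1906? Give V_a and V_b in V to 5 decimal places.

LSB = 1.7/2^12 = 415.04 µV.
V_a = V_low + 1906·LSB = 0.791064 V; V_b = V_low + 1907·LSB = 0.791479 V.

[0.79106 V, 0.79148 V)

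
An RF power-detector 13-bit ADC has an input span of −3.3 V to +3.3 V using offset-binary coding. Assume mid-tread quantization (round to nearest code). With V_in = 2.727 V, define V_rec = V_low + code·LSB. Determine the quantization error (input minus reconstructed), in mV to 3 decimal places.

-0.173 mV

Step size: 6.6 V ÷ 2^13 = 0.806 mV.
Scaled input = 7480.7855 LSBs, so code = 7481.
Reconstructed: 2.7271729 V.
V_in − V_rec = -0.000172852 V = -0.173 mV.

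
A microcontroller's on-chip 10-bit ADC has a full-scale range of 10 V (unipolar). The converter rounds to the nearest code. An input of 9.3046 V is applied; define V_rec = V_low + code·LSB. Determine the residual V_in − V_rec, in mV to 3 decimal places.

One LSB is 10 V / 1024 = 9.766 mV.
(9.3046 − 0)/0.00976562 = 952.7910; round gives code 953.
Reconstructed: 9.3066406 V.
Error = 9.3046 − 9.3066406 = -0.00204062 V = -2.041 mV.

-2.041 mV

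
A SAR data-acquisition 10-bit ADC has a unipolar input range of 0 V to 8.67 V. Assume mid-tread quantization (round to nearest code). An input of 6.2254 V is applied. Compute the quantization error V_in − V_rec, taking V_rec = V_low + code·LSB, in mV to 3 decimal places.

2.304 mV

LSB = 8.67/2^10 = 8.467 mV.
Scaled input = 735.2722 LSBs, so code = 735.
V_rec = 0 + 735·0.0084668 = 6.2230957 V.
V_in − V_rec = 0.0023043 V = 2.304 mV.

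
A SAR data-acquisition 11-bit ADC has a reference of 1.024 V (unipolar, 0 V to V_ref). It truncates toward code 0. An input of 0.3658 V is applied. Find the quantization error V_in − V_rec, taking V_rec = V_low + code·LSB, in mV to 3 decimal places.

One LSB is 1.024 V / 2048 = 0.500 mV.
(V_in − V_low)/LSB = (0.3658 − 0)/0.0005 = 731.6000 → code 731 (floor).
Reconstructed: 0.3655 V.
Difference: 0.0003 V → 0.300 mV.

0.300 mV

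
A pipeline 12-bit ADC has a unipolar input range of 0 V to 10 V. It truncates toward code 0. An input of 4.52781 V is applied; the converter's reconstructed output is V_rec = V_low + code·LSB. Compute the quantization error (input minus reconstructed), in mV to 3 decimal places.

LSB = 10/2^12 = 2.441 mV.
Scaled input = 1854.5910 LSBs, so code = 1854.
V_rec = 0 + 1854·0.00244141 = 4.5263672 V.
Error = 4.52781 − 4.5263672 = 0.00144281 V = 1.443 mV.

1.443 mV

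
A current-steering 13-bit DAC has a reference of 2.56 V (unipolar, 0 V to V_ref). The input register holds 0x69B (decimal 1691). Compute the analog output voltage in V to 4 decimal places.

LSB = 2.56 V / 2^13 = 312.50 µV.
Code 0x69B = 1691 decimal.
V_out = 0 + 1691 × 0.0003125 V = 0.528438 V.

0.5284 V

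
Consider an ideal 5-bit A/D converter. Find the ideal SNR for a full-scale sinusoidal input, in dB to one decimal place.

SNR ≈ 6.02·N + 1.76 dB = 6.02·5 + 1.76 = 31.86 dB.

31.9 dB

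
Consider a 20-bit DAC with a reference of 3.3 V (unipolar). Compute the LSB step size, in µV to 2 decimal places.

3.15 µV

Full-scale span = 3.3 V.
LSB = 3.3 / 2^20 = 3.3 / 1048576 = 3.14713e-06 V = 3.15 µV.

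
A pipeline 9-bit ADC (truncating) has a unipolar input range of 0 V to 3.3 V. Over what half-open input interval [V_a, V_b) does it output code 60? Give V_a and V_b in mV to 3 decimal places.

LSB = 3.3/2^9 = 6.445 mV.
V_a = V_low + 60·LSB = 0.386719 V; V_b = V_low + 61·LSB = 0.393164 V.

[386.719 mV, 393.164 mV)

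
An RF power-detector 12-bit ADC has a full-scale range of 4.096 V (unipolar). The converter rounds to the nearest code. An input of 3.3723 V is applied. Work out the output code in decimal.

code 3372

Full-scale span = 4.096 V; LSB = 4.096/2^12 = 1.000 mV.
(V_in − V_low)/LSB = (3.3723 − 0) / 0.001 = 3372.300.
Round → code 3372.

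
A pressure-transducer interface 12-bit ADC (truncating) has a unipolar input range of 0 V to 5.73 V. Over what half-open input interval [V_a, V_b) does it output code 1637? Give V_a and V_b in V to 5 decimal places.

LSB = 5.73/2^12 = 1.399 mV.
V_a = V_low + 1637·LSB = 2.29004 V; V_b = V_low + 1638·LSB = 2.29144 V.

[2.29004 V, 2.29144 V)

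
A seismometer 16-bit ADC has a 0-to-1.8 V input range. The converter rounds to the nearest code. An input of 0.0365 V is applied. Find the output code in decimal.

Full-scale span = 1.8 V; LSB = 1.8/2^16 = 27.47 µV.
Input sits at 1328.924 steps above V_low.
round(1328.924) = 1329.

code 1329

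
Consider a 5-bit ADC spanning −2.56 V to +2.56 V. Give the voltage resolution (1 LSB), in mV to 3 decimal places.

Full-scale span = 5.12 V.
LSB = 5.12 / 2^5 = 5.12 / 32 = 0.16 V = 160.000 mV.

160.000 mV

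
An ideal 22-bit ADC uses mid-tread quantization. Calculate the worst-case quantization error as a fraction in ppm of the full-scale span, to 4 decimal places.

Rounding → worst-case error = ½ LSB = V_FS/2^23, so 1e+06/8388608 = 0.119209 ppm of full scale.

0.1192 ppm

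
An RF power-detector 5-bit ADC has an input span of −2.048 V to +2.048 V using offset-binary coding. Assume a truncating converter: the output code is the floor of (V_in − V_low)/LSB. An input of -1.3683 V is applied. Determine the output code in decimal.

LSB = 4.096 V / 32 = 128.000 mV.
(V_in − V_low)/LSB = (-1.3683 − (−2.048)) / 0.128 = 5.310.
Floor → code 5.

code 5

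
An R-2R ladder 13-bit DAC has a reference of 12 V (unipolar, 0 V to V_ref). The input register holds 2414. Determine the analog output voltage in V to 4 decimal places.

LSB = 12 V / 2^13 = 1.465 mV.
V_out = 0 + 2414 × 0.00146484 V = 3.53613 V.

3.5361 V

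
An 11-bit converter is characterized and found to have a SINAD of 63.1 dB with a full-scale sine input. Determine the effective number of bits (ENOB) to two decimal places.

ENOB = (SINAD − 1.76) / 6.02 = (63.1 − 1.76)/6.02 = 10.189.

10.19 bits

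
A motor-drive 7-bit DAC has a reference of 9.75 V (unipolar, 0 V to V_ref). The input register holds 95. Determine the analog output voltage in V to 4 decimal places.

7.2363 V

LSB = 9.75 V / 2^7 = 76.172 mV.
V_out = 0 + 95 × 0.0761719 V = 7.23633 V.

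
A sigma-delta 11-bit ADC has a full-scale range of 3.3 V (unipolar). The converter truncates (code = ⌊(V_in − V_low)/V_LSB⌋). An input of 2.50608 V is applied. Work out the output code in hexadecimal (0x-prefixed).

Full-scale span = 3.3 V; LSB = 3.3/2^11 = 1.611 mV.
(2.50608 − 0) / 0.00161133 = 1555.288 LSBs.
⌊·⌋(1555.288) = 1555.
In hexadecimal (0x-prefixed): 0x613.

code 0x613 (decimal 1555)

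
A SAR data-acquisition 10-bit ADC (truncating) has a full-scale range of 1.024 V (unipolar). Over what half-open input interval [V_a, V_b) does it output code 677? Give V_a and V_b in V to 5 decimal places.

[0.67700 V, 0.67800 V)

LSB = 1.024/2^10 = 1.000 mV.
V_a = V_low + 677·LSB = 0.677 V; V_b = V_low + 678·LSB = 0.678 V.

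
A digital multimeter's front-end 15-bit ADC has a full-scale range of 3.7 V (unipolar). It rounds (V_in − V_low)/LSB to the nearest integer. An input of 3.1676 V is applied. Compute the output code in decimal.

LSB = 3.7 V / 32768 = 112.92 µV.
(3.1676 − 0) / 0.000112915 = 28052.950 LSBs.
round(28052.950) = 28053.

code 28053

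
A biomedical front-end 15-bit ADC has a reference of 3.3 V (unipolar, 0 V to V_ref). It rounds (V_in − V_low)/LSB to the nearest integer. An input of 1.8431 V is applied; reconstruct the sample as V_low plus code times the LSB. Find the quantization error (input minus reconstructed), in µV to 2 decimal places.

One LSB is 3.3 V / 32768 = 100.71 µV.
Scaled input = 18301.4245 LSBs, so code = 18301.
V_rec = 0 + 18301·0.000100708 = 1.8430573 V.
V_in − V_rec = 4.2749e-05 V = 42.75 µV.

42.75 µV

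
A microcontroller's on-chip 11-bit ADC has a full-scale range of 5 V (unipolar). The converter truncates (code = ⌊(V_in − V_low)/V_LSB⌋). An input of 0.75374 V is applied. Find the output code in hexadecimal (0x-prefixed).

code 0x134 (decimal 308)

With 2048 levels over 5 V, one step is 2.441 mV.
(V_in − V_low)/LSB = (0.75374 − 0) / 0.00244141 = 308.732.
Floor → code 308.
In hexadecimal (0x-prefixed): 0x134.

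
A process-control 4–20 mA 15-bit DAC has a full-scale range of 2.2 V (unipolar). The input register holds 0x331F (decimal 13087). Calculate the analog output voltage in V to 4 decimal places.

LSB = 2.2 V / 2^15 = 67.14 µV.
Code 0x331F = 13087 decimal.
V_out = 0 + 13087 × 6.71387e-05 V = 0.878644 V.

0.8786 V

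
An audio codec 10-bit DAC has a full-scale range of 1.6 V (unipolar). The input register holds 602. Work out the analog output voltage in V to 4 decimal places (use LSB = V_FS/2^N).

0.9406 V

LSB = 1.6 V / 2^10 = 1.562 mV.
V_out = 0 + 602 × 0.0015625 V = 0.940625 V.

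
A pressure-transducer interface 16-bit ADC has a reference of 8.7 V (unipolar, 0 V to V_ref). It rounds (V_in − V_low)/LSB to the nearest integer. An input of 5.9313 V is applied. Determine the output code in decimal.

code 44680

LSB = 8.7 V / 65536 = 132.75 µV.
Input sits at 44679.733 steps above V_low.
So the output code is 44680.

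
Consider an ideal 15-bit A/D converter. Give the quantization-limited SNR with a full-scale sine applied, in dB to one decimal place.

SNR ≈ 6.02·N + 1.76 dB = 6.02·15 + 1.76 = 92.06 dB.

92.1 dB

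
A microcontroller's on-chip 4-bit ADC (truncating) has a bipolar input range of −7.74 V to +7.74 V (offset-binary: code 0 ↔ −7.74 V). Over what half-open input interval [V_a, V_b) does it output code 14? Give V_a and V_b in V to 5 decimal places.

LSB = 15.48/2^4 = 0.9675 V.
V_a = V_low + 14·LSB = 5.805 V; V_b = V_low + 15·LSB = 6.7725 V.

[5.80500 V, 6.77250 V)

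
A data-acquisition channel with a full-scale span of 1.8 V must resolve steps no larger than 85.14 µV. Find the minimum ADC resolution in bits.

Number of steps required ≥ 1.8 V / 85.14 µV = 21141.65.
Need 2^N ≥ 21141.65; 2^14 = 16384, 2^15 = 32768.
Minimum N = 15.

15 bits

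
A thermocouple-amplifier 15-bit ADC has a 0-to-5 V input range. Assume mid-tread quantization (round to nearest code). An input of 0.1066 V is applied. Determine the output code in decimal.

With 32768 levels over 5 V, one step is 152.59 µV.
(0.1066 − 0) / 0.000152588 = 698.614 LSBs.
round(698.614) = 699.

code 699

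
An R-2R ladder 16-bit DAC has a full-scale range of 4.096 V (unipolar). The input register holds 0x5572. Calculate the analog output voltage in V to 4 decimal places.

LSB = 4.096 V / 2^16 = 62.50 µV.
Code 0x5572 = 21874 decimal.
V_out = 0 + 21874 × 6.25e-05 V = 1.36712 V.

1.3671 V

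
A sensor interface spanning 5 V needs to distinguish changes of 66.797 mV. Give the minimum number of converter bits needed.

7 bits

Number of steps required ≥ 5 V / 66.797 mV = 74.85.
Need 2^N ≥ 74.85; 2^6 = 64, 2^7 = 128.
Minimum N = 7.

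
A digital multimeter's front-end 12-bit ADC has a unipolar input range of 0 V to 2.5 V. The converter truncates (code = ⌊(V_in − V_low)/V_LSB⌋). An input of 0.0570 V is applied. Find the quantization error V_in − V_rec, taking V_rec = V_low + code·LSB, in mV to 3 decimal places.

0.237 mV

Step size: 2.5 V ÷ 2^12 = 0.610 mV.
(V_in − V_low)/LSB = (0.0570 − 0)/0.000610352 = 93.3888 → code 93 (floor).
Reconstructed: 0.056762695 V.
V_in − V_rec = 0.000237305 V = 0.237 mV.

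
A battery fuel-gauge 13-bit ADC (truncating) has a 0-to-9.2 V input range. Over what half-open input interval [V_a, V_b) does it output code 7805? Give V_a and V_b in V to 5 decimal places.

LSB = 9.2/2^13 = 1.123 mV.
V_a = V_low + 7805·LSB = 8.76538 V; V_b = V_low + 7806·LSB = 8.7665 V.

[8.76538 V, 8.76650 V)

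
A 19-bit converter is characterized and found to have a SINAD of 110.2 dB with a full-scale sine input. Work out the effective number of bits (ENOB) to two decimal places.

18.01 bits

ENOB = (SINAD − 1.76) / 6.02 = (110.2 − 1.76)/6.02 = 18.013.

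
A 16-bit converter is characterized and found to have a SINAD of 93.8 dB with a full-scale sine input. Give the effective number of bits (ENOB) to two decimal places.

ENOB = (SINAD − 1.76) / 6.02 = (93.8 − 1.76)/6.02 = 15.289.

15.29 bits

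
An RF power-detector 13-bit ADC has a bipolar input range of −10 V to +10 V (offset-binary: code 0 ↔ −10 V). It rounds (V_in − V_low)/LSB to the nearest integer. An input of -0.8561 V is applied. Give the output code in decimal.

LSB = 20 V / 8192 = 2.441 mV.
(V_in − V_low)/LSB = (-0.8561 − (−10)) / 0.00244141 = 3745.341.
round(3745.341) = 3745.

code 3745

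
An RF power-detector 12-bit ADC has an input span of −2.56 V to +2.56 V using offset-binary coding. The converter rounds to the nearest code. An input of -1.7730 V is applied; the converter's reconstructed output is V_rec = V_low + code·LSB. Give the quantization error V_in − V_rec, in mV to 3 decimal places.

One LSB is 5.12 V / 4096 = 1.250 mV.
Scaled input = 629.6000 LSBs, so code = 630.
Code 630 maps back to (−2.56) + 630×0.00125 V = -1.7725 V.
Error = -1.7730 − (−1.7725) = -0.0005 V = -0.500 mV.

-0.500 mV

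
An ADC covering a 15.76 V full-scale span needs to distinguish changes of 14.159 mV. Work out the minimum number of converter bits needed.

11 bits

Number of steps required ≥ 15.76 V / 14.159 mV = 1113.07.
Need 2^N ≥ 1113.07; 2^10 = 1024, 2^11 = 2048.
Minimum N = 11.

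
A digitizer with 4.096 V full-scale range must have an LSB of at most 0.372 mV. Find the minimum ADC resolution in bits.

14 bits

Number of steps required ≥ 4.096 V / 0.372 mV = 11010.75.
Need 2^N ≥ 11010.75; 2^13 = 8192, 2^14 = 16384.
Minimum N = 14.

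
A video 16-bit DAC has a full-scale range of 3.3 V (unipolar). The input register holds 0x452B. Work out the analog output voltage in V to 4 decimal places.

LSB = 3.3 V / 2^16 = 50.35 µV.
Code 0x452B = 17707 decimal.
V_out = 0 + 17707 × 5.0354e-05 V = 0.891618 V.

0.8916 V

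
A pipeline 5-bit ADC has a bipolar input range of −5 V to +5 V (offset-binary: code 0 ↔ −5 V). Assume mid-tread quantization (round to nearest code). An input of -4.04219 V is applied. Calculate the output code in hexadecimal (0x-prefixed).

Full-scale span = 10 V; LSB = 10/2^5 = 312.500 mV.
Input sits at 3.065 steps above V_low.
Round → code 3.
In hexadecimal (0x-prefixed): 0x3.

code 0x3 (decimal 3)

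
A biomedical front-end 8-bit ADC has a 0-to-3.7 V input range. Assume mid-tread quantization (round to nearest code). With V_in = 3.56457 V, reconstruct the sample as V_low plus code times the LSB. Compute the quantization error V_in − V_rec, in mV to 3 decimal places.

One LSB is 3.7 V / 256 = 14.453 mV.
(V_in − V_low)/LSB = (3.56457 − 0)/0.0144531 = 246.6297 → code 247 (round).
Reconstructed: 3.5699219 V.
Difference: -0.00535187 V → -5.352 mV.

-5.352 mV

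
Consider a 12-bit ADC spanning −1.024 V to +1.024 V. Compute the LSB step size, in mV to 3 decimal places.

0.500 mV

Full-scale span = 2.048 V.
LSB = 2.048 / 2^12 = 2.048 / 4096 = 0.0005 V = 0.500 mV.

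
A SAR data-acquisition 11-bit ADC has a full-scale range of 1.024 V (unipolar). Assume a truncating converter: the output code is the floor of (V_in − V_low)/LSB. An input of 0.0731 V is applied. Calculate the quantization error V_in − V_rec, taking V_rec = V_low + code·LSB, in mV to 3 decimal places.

One LSB is 1.024 V / 2048 = 0.500 mV.
Scaled input = 146.2000 LSBs, so code = 146.
Code 146 maps back to 0 + 146×0.0005 V = 0.073 V.
Error = 0.0731 − 0.073 = 0.0001 V = 0.100 mV.

0.100 mV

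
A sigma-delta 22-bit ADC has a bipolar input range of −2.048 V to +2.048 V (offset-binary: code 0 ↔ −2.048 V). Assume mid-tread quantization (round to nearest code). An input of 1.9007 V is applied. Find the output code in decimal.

code 4043469

With 4194304 levels over 4.096 V, one step is 0.98 µV.
(V_in − V_low)/LSB = (1.9007 − (−2.048)) / 9.76563e-07 = 4043468.800.
Round → code 4043469.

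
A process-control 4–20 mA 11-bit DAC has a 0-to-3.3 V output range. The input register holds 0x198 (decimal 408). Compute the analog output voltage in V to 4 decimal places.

0.6574 V

LSB = 3.3 V / 2^11 = 1.611 mV.
Code 0x198 = 408 decimal.
V_out = 0 + 408 × 0.00161133 V = 0.657422 V.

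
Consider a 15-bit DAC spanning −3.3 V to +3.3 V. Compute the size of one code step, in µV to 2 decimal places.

Full-scale span = 6.6 V.
LSB = 6.6 / 2^15 = 6.6 / 32768 = 0.000201416 V = 201.42 µV.

201.42 µV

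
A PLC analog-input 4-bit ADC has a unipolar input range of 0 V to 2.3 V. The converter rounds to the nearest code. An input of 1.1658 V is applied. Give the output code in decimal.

LSB = 2.3 V / 16 = 143.750 mV.
Input sits at 8.110 steps above V_low.
round(8.110) = 8.

code 8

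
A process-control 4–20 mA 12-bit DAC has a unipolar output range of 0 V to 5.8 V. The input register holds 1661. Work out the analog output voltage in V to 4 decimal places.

2.3520 V

LSB = 5.8 V / 2^12 = 1.416 mV.
V_out = 0 + 1661 × 0.00141602 V = 2.352 V.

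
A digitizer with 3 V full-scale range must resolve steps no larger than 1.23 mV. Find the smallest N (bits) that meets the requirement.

12 bits

Number of steps required ≥ 3 V / 1.23 mV = 2439.02.
Need 2^N ≥ 2439.02; 2^11 = 2048, 2^12 = 4096.
Minimum N = 12.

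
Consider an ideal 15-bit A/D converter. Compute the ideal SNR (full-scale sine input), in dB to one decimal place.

92.1 dB

SNR ≈ 6.02·N + 1.76 dB = 6.02·15 + 1.76 = 92.06 dB.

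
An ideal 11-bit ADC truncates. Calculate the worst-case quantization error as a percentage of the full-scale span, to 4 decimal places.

0.0488 %

Truncating → worst-case error = 1 LSB = V_FS/2^11, so 100/2048 = 0.0488281 % of full scale.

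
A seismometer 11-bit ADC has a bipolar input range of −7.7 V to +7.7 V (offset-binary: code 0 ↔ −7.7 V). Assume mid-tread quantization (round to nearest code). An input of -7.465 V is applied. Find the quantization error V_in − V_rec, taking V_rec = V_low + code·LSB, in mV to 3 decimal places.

1.895 mV

One LSB is 15.4 V / 2048 = 7.520 mV.
(V_in − V_low)/LSB = (-7.465 − (−7.7))/0.00751953 = 31.2519 → code 31 (round).
V_rec = (−7.7) + 31·0.00751953 = -7.4668945 V.
V_in − V_rec = 0.00189453 V = 1.895 mV.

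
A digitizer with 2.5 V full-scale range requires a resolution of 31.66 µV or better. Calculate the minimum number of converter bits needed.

17 bits

Number of steps required ≥ 2.5 V / 31.66 µV = 78963.99.
Need 2^N ≥ 78963.99; 2^16 = 65536, 2^17 = 131072.
Minimum N = 17.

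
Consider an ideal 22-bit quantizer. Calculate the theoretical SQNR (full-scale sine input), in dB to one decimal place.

134.2 dB

SNR ≈ 6.02·N + 1.76 dB = 6.02·22 + 1.76 = 134.20 dB.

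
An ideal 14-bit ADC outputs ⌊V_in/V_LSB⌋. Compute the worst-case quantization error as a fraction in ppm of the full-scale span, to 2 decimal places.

61.04 ppm

Truncating → worst-case error = 1 LSB = V_FS/2^14, so 1e+06/16384 = 61.0352 ppm of full scale.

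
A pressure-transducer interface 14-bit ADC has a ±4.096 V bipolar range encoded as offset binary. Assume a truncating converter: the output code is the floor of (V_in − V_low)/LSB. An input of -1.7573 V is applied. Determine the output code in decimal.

LSB = 8.192 V / 16384 = 0.500 mV.
(-1.7573 − (−4.096)) / 0.0005 = 4677.400 LSBs.
So the output code is 4677.

code 4677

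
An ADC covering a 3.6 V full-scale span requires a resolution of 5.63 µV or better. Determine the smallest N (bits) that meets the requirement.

20 bits

Number of steps required ≥ 3.6 V / 5.63 µV = 639431.62.
Need 2^N ≥ 639431.62; 2^19 = 524288, 2^20 = 1048576.
Minimum N = 20.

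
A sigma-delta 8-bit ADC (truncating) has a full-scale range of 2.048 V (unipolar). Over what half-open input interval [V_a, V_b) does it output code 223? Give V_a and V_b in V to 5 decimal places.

LSB = 2.048/2^8 = 8.000 mV.
V_a = V_low + 223·LSB = 1.784 V; V_b = V_low + 224·LSB = 1.792 V.

[1.78400 V, 1.79200 V)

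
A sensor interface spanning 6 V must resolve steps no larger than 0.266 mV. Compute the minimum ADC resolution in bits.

Number of steps required ≥ 6 V / 0.266 mV = 22556.39.
Need 2^N ≥ 22556.39; 2^14 = 16384, 2^15 = 32768.
Minimum N = 15.

15 bits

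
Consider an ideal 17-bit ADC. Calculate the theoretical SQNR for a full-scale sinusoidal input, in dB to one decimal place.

SNR ≈ 6.02·N + 1.76 dB = 6.02·17 + 1.76 = 104.10 dB.

104.1 dB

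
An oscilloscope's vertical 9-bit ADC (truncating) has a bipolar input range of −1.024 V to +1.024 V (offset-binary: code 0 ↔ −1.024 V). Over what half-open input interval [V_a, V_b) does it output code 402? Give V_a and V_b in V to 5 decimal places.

LSB = 2.048/2^9 = 4.000 mV.
V_a = V_low + 402·LSB = 0.584 V; V_b = V_low + 403·LSB = 0.588 V.

[0.58400 V, 0.58800 V)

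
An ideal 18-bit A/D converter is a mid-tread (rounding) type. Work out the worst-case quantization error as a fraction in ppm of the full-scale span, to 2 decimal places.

1.91 ppm

Rounding → worst-case error = ½ LSB = V_FS/2^19, so 1e+06/524288 = 1.90735 ppm of full scale.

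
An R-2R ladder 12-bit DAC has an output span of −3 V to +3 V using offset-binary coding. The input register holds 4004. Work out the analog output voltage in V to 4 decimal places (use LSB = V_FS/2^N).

2.8652 V

LSB = 6 V / 2^12 = 1.465 mV.
V_out = (−3) + 4004 × 0.00146484 V = 2.86523 V.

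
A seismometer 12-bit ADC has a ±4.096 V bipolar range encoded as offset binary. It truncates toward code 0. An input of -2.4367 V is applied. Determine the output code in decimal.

code 829

Full-scale span = 8.192 V; LSB = 8.192/2^12 = 2.000 mV.
(V_in − V_low)/LSB = (-2.4367 − (−4.096)) / 0.002 = 829.650.
So the output code is 829.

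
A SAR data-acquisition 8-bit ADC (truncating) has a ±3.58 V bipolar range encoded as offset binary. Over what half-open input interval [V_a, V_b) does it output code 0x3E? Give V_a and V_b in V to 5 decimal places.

[-1.84594 V, -1.81797 V)

LSB = 7.16/2^8 = 27.969 mV.
Code 0x3E = 62 decimal.
V_a = V_low + 62·LSB = -1.84594 V; V_b = V_low + 63·LSB = -1.81797 V.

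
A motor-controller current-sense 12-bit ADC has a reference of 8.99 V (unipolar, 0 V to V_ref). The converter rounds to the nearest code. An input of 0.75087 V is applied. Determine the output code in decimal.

code 342

LSB = 8.99 V / 4096 = 2.195 mV.
Input sits at 342.109 steps above V_low.
round(342.109) = 342.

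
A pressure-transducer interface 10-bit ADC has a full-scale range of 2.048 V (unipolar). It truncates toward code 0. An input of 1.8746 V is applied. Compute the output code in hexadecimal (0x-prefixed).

code 0x3A9 (decimal 937)

With 1024 levels over 2.048 V, one step is 2.000 mV.
(V_in − V_low)/LSB = (1.8746 − 0) / 0.002 = 937.300.
So the output code is 937.
In hexadecimal (0x-prefixed): 0x3A9.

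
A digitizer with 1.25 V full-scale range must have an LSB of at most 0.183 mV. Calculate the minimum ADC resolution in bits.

Number of steps required ≥ 1.25 V / 0.183 mV = 6830.60.
Need 2^N ≥ 6830.60; 2^12 = 4096, 2^13 = 8192.
Minimum N = 13.

13 bits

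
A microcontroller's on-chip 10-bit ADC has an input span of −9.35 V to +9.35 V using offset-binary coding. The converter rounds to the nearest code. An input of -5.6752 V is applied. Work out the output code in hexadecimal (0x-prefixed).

LSB = 18.7 V / 1024 = 18.262 mV.
(V_in − V_low)/LSB = (-5.6752 − (−9.35)) / 0.0182617 = 201.230.
Round → code 201.
In hexadecimal (0x-prefixed): 0xC9.

code 0xC9 (decimal 201)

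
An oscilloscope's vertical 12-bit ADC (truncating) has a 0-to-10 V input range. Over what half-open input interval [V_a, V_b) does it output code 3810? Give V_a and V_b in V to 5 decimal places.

LSB = 10/2^12 = 2.441 mV.
V_a = V_low + 3810·LSB = 9.30176 V; V_b = V_low + 3811·LSB = 9.3042 V.

[9.30176 V, 9.30420 V)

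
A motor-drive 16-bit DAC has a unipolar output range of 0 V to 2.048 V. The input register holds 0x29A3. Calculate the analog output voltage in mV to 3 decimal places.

333.094 mV

LSB = 2.048 V / 2^16 = 31.25 µV.
Code 0x29A3 = 10659 decimal.
V_out = 0 + 10659 × 3.125e-05 V = 0.333094 V.
= 333.094 mV.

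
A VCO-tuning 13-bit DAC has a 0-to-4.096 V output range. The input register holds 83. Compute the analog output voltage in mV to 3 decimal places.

41.500 mV

LSB = 4.096 V / 2^13 = 0.500 mV.
V_out = 0 + 83 × 0.0005 V = 0.0415 V.
= 41.500 mV.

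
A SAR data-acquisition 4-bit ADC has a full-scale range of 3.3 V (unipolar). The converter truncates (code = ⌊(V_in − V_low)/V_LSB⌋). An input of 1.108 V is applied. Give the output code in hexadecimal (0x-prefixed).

code 0x5 (decimal 5)

LSB = 3.3 V / 16 = 206.250 mV.
(1.108 − 0) / 0.20625 = 5.372 LSBs.
Floor → code 5.
In hexadecimal (0x-prefixed): 0x5.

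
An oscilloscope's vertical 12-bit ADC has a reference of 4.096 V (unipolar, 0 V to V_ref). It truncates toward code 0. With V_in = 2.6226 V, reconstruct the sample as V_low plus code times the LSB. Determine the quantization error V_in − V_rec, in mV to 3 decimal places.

One LSB is 4.096 V / 4096 = 1.000 mV.
(2.6226 − 0)/0.001 = 2622.6000; ⌊·⌋ gives code 2622.
Code 2622 maps back to 0 + 2622×0.001 V = 2.622 V.
V_in − V_rec = 0.0006 V = 0.600 mV.

0.600 mV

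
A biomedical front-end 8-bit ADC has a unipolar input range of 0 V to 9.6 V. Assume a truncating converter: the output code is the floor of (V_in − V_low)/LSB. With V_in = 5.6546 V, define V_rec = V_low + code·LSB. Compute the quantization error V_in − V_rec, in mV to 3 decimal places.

Step size: 9.6 V ÷ 2^8 = 37.500 mV.
Scaled input = 150.7893 LSBs, so code = 150.
Reconstructed: 5.625 V.
Error = 5.6546 − 5.625 = 0.0296 V = 29.600 mV.

29.600 mV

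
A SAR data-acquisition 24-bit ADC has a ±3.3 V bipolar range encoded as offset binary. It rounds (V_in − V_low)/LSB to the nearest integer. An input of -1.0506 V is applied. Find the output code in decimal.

Full-scale span = 6.6 V; LSB = 6.6/2^24 = 0.39 µV.
(-1.0506 − (−3.3)) / 3.93391e-07 = 5717980.253 LSBs.
round(5717980.253) = 5717980.

code 5717980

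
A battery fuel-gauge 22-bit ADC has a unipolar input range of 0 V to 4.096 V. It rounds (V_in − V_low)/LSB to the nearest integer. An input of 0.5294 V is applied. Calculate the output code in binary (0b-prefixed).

Full-scale span = 4.096 V; LSB = 4.096/2^22 = 0.98 µV.
(0.5294 − 0) / 9.76563e-07 = 542105.600 LSBs.
So the output code is 542106.
In binary (0b-prefixed): 0b10000100010110011010.

code 0b10000100010110011010 (decimal 542106)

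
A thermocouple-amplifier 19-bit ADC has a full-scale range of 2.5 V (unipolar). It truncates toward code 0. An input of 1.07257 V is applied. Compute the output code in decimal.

With 524288 levels over 2.5 V, one step is 4.77 µV.
(V_in − V_low)/LSB = (1.07257 − 0) / 4.76837e-06 = 224934.232.
Floor → code 224934.

code 224934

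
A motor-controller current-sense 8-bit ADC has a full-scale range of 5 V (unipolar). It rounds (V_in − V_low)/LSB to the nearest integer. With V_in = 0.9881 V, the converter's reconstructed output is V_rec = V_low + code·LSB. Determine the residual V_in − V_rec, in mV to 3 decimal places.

LSB = 5/2^8 = 19.531 mV.
(0.9881 − 0)/0.0195312 = 50.5907; round gives code 51.
Reconstructed: 0.99609375 V.
Error = 0.9881 − 0.99609375 = -0.00799375 V = -7.994 mV.

-7.994 mV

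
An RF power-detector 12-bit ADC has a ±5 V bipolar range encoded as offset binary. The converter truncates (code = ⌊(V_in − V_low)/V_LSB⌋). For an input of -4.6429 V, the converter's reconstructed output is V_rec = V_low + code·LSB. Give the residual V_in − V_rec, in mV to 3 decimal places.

One LSB is 10 V / 4096 = 2.441 mV.
(V_in − V_low)/LSB = (-4.6429 − (−5))/0.00244141 = 146.2682 → code 146 (floor).
Code 146 maps back to (−5) + 146×0.00244141 V = -4.6435547 V.
V_in − V_rec = 0.000654687 V = 0.655 mV.

0.655 mV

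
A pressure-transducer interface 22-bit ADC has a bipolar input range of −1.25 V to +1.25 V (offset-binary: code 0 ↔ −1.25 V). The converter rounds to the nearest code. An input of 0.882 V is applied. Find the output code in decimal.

Full-scale span = 2.5 V; LSB = 2.5/2^22 = 0.60 µV.
(V_in − V_low)/LSB = (0.882 − (−1.25)) / 5.96046e-07 = 3576902.451.
So the output code is 3576902.

code 3576902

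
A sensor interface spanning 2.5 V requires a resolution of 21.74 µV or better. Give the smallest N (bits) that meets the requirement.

17 bits

Number of steps required ≥ 2.5 V / 21.74 µV = 114995.40.
Need 2^N ≥ 114995.40; 2^16 = 65536, 2^17 = 131072.
Minimum N = 17.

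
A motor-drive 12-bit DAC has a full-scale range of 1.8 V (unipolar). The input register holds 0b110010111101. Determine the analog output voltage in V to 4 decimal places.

LSB = 1.8 V / 2^12 = 439.45 µV.
Code 0b110010111101 = 3261 decimal.
V_out = 0 + 3261 × 0.000439453 V = 1.43306 V.

1.4331 V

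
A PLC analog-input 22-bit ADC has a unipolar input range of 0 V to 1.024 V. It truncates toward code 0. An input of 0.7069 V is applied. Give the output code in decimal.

Full-scale span = 1.024 V; LSB = 1.024/2^22 = 0.24 µV.
Input sits at 2895462.400 steps above V_low.
So the output code is 2895462.

code 2895462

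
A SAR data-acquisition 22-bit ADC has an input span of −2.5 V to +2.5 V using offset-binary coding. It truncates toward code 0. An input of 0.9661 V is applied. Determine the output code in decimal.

Full-scale span = 5 V; LSB = 5/2^22 = 1.19 µV.
Input sits at 2907575.419 steps above V_low.
Floor → code 2907575.

code 2907575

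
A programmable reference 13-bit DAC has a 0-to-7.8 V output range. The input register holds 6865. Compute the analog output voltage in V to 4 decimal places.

6.5365 V

LSB = 7.8 V / 2^13 = 0.952 mV.
V_out = 0 + 6865 × 0.000952148 V = 6.5365 V.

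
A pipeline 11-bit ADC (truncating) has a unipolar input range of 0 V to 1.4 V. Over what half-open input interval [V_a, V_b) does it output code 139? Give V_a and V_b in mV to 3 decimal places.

LSB = 1.4/2^11 = 0.684 mV.
V_a = V_low + 139·LSB = 0.0950195 V; V_b = V_low + 140·LSB = 0.0957031 V.

[95.020 mV, 95.703 mV)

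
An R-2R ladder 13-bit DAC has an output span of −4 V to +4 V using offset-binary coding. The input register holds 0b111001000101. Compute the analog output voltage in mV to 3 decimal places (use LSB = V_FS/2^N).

-432.617 mV

LSB = 8 V / 2^13 = 0.977 mV.
Code 0b111001000101 = 3653 decimal.
V_out = (−4) + 3653 × 0.000976562 V = -0.432617 V.
= -432.617 mV.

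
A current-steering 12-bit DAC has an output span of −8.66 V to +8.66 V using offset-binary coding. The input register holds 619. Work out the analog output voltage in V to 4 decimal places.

LSB = 17.32 V / 2^12 = 4.229 mV.
V_out = (−8.66) + 619 × 0.00422852 V = -6.04255 V.

-6.0425 V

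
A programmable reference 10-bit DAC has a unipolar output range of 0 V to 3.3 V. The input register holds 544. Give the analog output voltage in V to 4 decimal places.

LSB = 3.3 V / 2^10 = 3.223 mV.
V_out = 0 + 544 × 0.00322266 V = 1.75313 V.

1.7531 V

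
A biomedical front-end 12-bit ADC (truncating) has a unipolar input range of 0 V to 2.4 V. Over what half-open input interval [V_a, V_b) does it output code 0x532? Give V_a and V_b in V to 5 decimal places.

LSB = 2.4/2^12 = 0.586 mV.
Code 0x532 = 1330 decimal.
V_a = V_low + 1330·LSB = 0.779297 V; V_b = V_low + 1331·LSB = 0.779883 V.

[0.77930 V, 0.77988 V)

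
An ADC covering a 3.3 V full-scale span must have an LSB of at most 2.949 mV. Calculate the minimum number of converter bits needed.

11 bits

Number of steps required ≥ 3.3 V / 2.949 mV = 1119.02.
Need 2^N ≥ 1119.02; 2^10 = 1024, 2^11 = 2048.
Minimum N = 11.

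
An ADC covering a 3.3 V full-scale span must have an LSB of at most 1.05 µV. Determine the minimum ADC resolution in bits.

22 bits

Number of steps required ≥ 3.3 V / 1.05 µV = 3142857.14.
Need 2^N ≥ 3142857.14; 2^21 = 2097152, 2^22 = 4194304.
Minimum N = 22.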